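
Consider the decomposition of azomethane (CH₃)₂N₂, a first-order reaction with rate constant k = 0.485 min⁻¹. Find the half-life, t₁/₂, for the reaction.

1.429 min

Step 1: For a first-order reaction, t₁/₂ = ln(2)/k
Step 2: t₁/₂ = ln(2)/0.485
Step 3: t₁/₂ = 0.6931/0.485 = 1.429 min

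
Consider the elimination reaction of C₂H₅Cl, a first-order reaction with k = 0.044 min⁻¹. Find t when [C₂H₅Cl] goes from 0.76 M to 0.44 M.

12.42 min

Step 1: For first-order: t = ln([C₂H₅Cl]₀/[C₂H₅Cl])/k
Step 2: t = ln(0.76/0.44)/0.044
Step 3: t = ln(1.727)/0.044
Step 4: t = 0.5465/0.044 = 12.42 min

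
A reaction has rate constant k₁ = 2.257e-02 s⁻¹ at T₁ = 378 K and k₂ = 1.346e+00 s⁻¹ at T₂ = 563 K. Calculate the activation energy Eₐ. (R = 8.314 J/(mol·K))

39.1 kJ/mol

Step 1: Use the two-temperature Arrhenius form: ln(k₂/k₁) = -Eₐ/R × (1/T₂ - 1/T₁)
Step 2: ln(k₂/k₁) = ln(1.346e+00/2.257e-02) = ln(59.6367) = 4.08827
Step 3: 1/T₂ - 1/T₁ = 1/563 - 1/378 = -8.693037e-04 K⁻¹
Step 4: Eₐ = -R × ln(k₂/k₁) / (1/T₂ - 1/T₁) = -8.314 × 4.08827 / -8.693037e-04
Step 5: Eₐ = 3.9100e+04 J/mol = 39.1 kJ/mol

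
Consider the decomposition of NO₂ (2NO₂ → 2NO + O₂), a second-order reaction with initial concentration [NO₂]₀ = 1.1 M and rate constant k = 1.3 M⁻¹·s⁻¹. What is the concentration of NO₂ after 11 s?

0.06575 M

Step 1: For a second-order reaction: 1/[NO₂] = 1/[NO₂]₀ + kt
Step 2: 1/[NO₂] = 1/1.1 + 1.3 × 11
Step 3: 1/[NO₂] = 0.9091 + 14.3 = 15.21
Step 4: [NO₂] = 1/15.21 = 0.06575 M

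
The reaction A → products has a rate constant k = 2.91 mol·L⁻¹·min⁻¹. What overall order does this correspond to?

zeroth order (0)

Step 1: The units of k for an nth-order reaction are (concentration)^(1-n)·(time)⁻¹.
Step 2: Here k has units mol·L⁻¹·min⁻¹, so the concentration exponent is 1.
Step 3: 1 - n = 1 ⇒ n = 0. The reaction is zeroth order.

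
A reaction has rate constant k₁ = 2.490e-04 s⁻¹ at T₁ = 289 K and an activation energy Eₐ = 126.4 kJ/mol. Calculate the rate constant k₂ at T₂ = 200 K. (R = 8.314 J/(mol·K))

1.696e-14 s⁻¹

Step 1: Use the two-temperature Arrhenius form: ln(k₂/k₁) = -Eₐ/R × (1/T₂ - 1/T₁)
Step 2: Convert Eₐ to J/mol: 126.4 kJ/mol = 126400 J/mol
Step 3: 1/T₂ - 1/T₁ = 1/200 - 1/289 = 1.539792e-03 K⁻¹
Step 4: ln(k₂/k₁) = -126400/8.314 × 1.539792e-03 = -23.40988
Step 5: k₂ = k₁ × exp(-23.40988) = 2.490e-04 × 6.81112e-11 = 1.696e-14 s⁻¹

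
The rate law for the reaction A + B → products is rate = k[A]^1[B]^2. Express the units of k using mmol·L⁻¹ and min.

(mmol·L⁻¹)⁻²·min⁻¹

Step 1: Overall order = 1 + 2 = 3.
Step 2: rate has units mmol·L⁻¹·min⁻¹; [A]^1[B]^2 has units (mmol·L⁻¹)^3.
Step 3: k = rate/([A]^1[B]^2), so units of k = (mmol·L⁻¹)^(1-3)·min⁻¹ = (mmol·L⁻¹)⁻²·min⁻¹.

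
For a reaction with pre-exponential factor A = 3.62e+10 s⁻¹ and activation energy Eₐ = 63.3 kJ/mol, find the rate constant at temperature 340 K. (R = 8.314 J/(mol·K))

6.82e+00 s⁻¹

Step 1: Use the Arrhenius equation: k = A × exp(-Eₐ/RT)
Step 2: Convert Eₐ to J/mol: 63.3 kJ/mol = 63300 J/mol
Step 3: Calculate the exponent: -Eₐ/(RT) = -63300/(8.314 × 340) = -22.39313
Step 4: k = 3.62e+10 × exp(-22.39313)
Step 5: k = 3.62e+10 × 1.88273e-10 = 6.8155e+00 s⁻¹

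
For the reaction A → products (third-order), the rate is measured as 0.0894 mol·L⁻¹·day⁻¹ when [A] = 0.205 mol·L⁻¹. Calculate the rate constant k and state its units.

10.38 (mol·L⁻¹)⁻²·day⁻¹

Step 1: rate = k[A]^3, so k = rate / [A]^3.
Step 2: k = 0.0894 / (0.205)^3 = 0.0894 / 0.008615.
Step 3: k = 10.38 (mol·L⁻¹)⁻²·day⁻¹.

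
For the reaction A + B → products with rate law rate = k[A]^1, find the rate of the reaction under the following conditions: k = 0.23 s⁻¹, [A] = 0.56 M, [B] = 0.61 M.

0.1288 M/s

Step 1: The rate law is rate = k[A]^1
Step 2: Note that the rate does not depend on [B] (zero order in B).
Step 3: rate = 0.23 × (0.56)^1 = 0.1288 M/s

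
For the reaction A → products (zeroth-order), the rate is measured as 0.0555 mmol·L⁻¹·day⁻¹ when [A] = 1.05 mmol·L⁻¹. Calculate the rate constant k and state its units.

0.0555 mmol·L⁻¹·day⁻¹

Step 1: For a zeroth-order reaction, rate = k (independent of concentration).
Step 2: k = rate = 0.0555 mmol·L⁻¹·day⁻¹.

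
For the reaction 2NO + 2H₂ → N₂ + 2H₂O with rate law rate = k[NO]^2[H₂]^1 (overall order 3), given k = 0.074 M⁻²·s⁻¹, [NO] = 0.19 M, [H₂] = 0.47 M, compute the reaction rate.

0.001256 M/s

Step 1: The rate law is rate = k[NO]^2[H₂]^1, overall order = 2+1 = 3
Step 2: Substitute values: rate = 0.074 × (0.19)^2 × (0.47)^1
Step 3: rate = 0.074 × 0.0361 × 0.47 = 0.00125556 M/s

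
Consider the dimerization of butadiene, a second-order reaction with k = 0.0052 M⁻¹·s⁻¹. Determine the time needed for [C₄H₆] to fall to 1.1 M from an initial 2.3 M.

91.21 s

Step 1: For second-order: t = (1/[C₄H₆] - 1/[C₄H₆]₀)/k
Step 2: t = (1/1.1 - 1/2.3)/0.0052
Step 3: t = (0.9091 - 0.4348)/0.0052
Step 4: t = 0.4743/0.0052 = 91.21 s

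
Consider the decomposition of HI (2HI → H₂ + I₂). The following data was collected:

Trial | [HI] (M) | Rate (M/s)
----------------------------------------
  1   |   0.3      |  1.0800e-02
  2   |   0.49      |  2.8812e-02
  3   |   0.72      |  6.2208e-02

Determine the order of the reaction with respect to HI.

second order (2)

Step 1: Compare trials to find order n where rate₂/rate₁ = ([HI]₂/[HI]₁)^n
Step 2: rate₂/rate₁ = 2.8812e-02/1.0800e-02 = 2.668
Step 3: [HI]₂/[HI]₁ = 0.49/0.3 = 1.633
Step 4: n = ln(2.668)/ln(1.633) = 2.00 ≈ 2
Step 5: The reaction is second order in HI.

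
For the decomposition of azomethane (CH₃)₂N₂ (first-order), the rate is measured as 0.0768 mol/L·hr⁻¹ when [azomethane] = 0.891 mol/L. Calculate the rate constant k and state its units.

0.0862 hr⁻¹

Step 1: rate = k[azomethane]^1, so k = rate / [azomethane]^1.
Step 2: k = 0.0768 / (0.891)^1 = 0.0768 / 0.891.
Step 3: k = 0.0862 hr⁻¹.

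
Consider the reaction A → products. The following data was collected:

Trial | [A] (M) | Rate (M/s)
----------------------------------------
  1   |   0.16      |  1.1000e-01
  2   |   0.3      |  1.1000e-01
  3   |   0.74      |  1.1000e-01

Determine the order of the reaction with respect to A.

zeroth order (0)

Step 1: Compare trials - when concentration changes, rate stays constant.
Step 2: rate₂/rate₁ = 1.1000e-01/1.1000e-01 = 1
Step 3: [A]₂/[A]₁ = 0.3/0.16 = 1.875
Step 4: Since rate ratio ≈ (conc ratio)^0, the reaction is zeroth order.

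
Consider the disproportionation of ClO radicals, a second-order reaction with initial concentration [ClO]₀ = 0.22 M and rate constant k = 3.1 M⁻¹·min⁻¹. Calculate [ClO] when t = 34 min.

0.009095 M

Step 1: For a second-order reaction: 1/[ClO] = 1/[ClO]₀ + kt
Step 2: 1/[ClO] = 1/0.22 + 3.1 × 34
Step 3: 1/[ClO] = 4.545 + 105.4 = 109.9
Step 4: [ClO] = 1/109.9 = 0.009095 M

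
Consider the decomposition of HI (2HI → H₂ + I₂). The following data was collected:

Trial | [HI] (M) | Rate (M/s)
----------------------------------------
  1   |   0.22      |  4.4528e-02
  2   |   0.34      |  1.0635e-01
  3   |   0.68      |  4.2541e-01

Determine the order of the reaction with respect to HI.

second order (2)

Step 1: Compare trials to find order n where rate₂/rate₁ = ([HI]₂/[HI]₁)^n
Step 2: rate₂/rate₁ = 1.0635e-01/4.4528e-02 = 2.388
Step 3: [HI]₂/[HI]₁ = 0.34/0.22 = 1.545
Step 4: n = ln(2.388)/ln(1.545) = 2.00 ≈ 2
Step 5: The reaction is second order in HI.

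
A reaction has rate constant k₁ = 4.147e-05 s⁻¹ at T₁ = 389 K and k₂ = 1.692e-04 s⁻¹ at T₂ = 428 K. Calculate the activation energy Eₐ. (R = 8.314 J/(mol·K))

49.9 kJ/mol

Step 1: Use the two-temperature Arrhenius form: ln(k₂/k₁) = -Eₐ/R × (1/T₂ - 1/T₁)
Step 2: ln(k₂/k₁) = ln(1.692e-04/4.147e-05) = ln(4.08006) = 1.40611
Step 3: 1/T₂ - 1/T₁ = 1/428 - 1/389 = -2.342455e-04 K⁻¹
Step 4: Eₐ = -R × ln(k₂/k₁) / (1/T₂ - 1/T₁) = -8.314 × 1.40611 / -2.342455e-04
Step 5: Eₐ = 4.9907e+04 J/mol = 49.9 kJ/mol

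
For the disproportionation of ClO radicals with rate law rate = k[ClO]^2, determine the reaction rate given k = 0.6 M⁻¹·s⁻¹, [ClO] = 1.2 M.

0.864 M/s

Step 1: Identify the rate law: rate = k[ClO]^2
Step 2: Substitute values: rate = 0.6 × (1.2)^2
Step 3: Calculate: rate = 0.6 × 1.44 = 0.864 M/s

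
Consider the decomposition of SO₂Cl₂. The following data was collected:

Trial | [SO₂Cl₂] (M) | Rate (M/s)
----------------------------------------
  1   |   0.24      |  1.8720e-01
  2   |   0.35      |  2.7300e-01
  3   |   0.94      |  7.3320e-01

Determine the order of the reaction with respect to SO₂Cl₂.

first order (1)

Step 1: Compare trials to find order n where rate₂/rate₁ = ([SO₂Cl₂]₂/[SO₂Cl₂]₁)^n
Step 2: rate₂/rate₁ = 2.7300e-01/1.8720e-01 = 1.458
Step 3: [SO₂Cl₂]₂/[SO₂Cl₂]₁ = 0.35/0.24 = 1.458
Step 4: n = ln(1.458)/ln(1.458) = 1.00 ≈ 1
Step 5: The reaction is first order in SO₂Cl₂.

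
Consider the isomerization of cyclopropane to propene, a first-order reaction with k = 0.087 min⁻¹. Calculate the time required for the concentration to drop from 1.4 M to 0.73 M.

7.485 min

Step 1: For first-order: t = ln([cyclopropane]₀/[cyclopropane])/k
Step 2: t = ln(1.4/0.73)/0.087
Step 3: t = ln(1.918)/0.087
Step 4: t = 0.6512/0.087 = 7.485 min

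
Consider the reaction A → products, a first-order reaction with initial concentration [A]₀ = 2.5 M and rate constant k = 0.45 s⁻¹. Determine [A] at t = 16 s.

0.001866 M

Step 1: For a first-order reaction: [A] = [A]₀ × e^(-kt)
Step 2: [A] = 2.5 × e^(-0.45 × 16)
Step 3: [A] = 2.5 × e^(-7.2)
Step 4: [A] = 2.5 × 0.000746586 = 0.001866 M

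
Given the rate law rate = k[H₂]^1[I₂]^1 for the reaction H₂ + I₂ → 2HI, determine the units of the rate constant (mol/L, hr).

(mol/L)⁻¹·hr⁻¹

Step 1: Overall order = 1 + 1 = 2.
Step 2: rate has units mol/L·hr⁻¹; [H₂]^1[I₂]^1 has units (mol/L)^2.
Step 3: k = rate/([H₂]^1[I₂]^1), so units of k = (mol/L)^(1-2)·hr⁻¹ = (mol/L)⁻¹·hr⁻¹.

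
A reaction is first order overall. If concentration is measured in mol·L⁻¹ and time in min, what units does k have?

min⁻¹

Step 1: For overall order n, rate = k × (concentration)^n.
Step 2: Rate has units mol·L⁻¹·min⁻¹; concentration term has units (mol·L⁻¹)^1.
Step 3: k = rate / (concentration)^n, so units of k = (mol·L⁻¹)^(1-1)·min⁻¹ = min⁻¹.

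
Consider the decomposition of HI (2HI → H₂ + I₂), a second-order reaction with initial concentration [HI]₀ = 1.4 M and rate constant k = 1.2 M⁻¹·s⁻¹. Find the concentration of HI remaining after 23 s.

0.03532 M

Step 1: For a second-order reaction: 1/[HI] = 1/[HI]₀ + kt
Step 2: 1/[HI] = 1/1.4 + 1.2 × 23
Step 3: 1/[HI] = 0.7143 + 27.6 = 28.31
Step 4: [HI] = 1/28.31 = 0.03532 M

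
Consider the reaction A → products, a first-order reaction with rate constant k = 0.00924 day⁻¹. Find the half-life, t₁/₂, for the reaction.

75.02 day

Step 1: For a first-order reaction, t₁/₂ = ln(2)/k
Step 2: t₁/₂ = ln(2)/0.00924
Step 3: t₁/₂ = 0.6931/0.00924 = 75.02 day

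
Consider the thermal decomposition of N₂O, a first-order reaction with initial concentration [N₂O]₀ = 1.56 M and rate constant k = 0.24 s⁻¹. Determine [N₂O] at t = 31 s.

0.0009162 M

Step 1: For a first-order reaction: [N₂O] = [N₂O]₀ × e^(-kt)
Step 2: [N₂O] = 1.56 × e^(-0.24 × 31)
Step 3: [N₂O] = 1.56 × e^(-7.44)
Step 4: [N₂O] = 1.56 × 0.000587285 = 0.0009162 M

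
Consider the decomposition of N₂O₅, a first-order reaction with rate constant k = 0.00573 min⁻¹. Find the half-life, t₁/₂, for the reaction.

121 min

Step 1: For a first-order reaction, t₁/₂ = ln(2)/k
Step 2: t₁/₂ = ln(2)/0.00573
Step 3: t₁/₂ = 0.6931/0.00573 = 121 min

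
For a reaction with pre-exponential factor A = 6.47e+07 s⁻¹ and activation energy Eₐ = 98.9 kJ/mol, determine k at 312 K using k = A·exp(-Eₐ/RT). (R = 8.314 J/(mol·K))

1.79e-09 s⁻¹

Step 1: Use the Arrhenius equation: k = A × exp(-Eₐ/RT)
Step 2: Convert Eₐ to J/mol: 98.9 kJ/mol = 98900 J/mol
Step 3: Calculate the exponent: -Eₐ/(RT) = -98900/(8.314 × 312) = -38.12692
Step 4: k = 6.47e+07 × exp(-38.12692)
Step 5: k = 6.47e+07 × 2.76496e-17 = 1.7889e-09 s⁻¹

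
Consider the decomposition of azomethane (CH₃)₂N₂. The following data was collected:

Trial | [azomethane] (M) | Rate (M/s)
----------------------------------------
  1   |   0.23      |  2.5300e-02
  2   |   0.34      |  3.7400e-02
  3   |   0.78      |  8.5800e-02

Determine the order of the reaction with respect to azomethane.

first order (1)

Step 1: Compare trials to find order n where rate₂/rate₁ = ([azomethane]₂/[azomethane]₁)^n
Step 2: rate₂/rate₁ = 3.7400e-02/2.5300e-02 = 1.478
Step 3: [azomethane]₂/[azomethane]₁ = 0.34/0.23 = 1.478
Step 4: n = ln(1.478)/ln(1.478) = 1.00 ≈ 1
Step 5: The reaction is first order in azomethane.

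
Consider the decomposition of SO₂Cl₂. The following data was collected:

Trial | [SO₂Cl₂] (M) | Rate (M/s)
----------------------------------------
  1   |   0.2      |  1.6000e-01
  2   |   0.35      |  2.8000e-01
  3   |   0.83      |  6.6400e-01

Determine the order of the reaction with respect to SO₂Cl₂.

first order (1)

Step 1: Compare trials to find order n where rate₂/rate₁ = ([SO₂Cl₂]₂/[SO₂Cl₂]₁)^n
Step 2: rate₂/rate₁ = 2.8000e-01/1.6000e-01 = 1.75
Step 3: [SO₂Cl₂]₂/[SO₂Cl₂]₁ = 0.35/0.2 = 1.75
Step 4: n = ln(1.75)/ln(1.75) = 1.00 ≈ 1
Step 5: The reaction is first order in SO₂Cl₂.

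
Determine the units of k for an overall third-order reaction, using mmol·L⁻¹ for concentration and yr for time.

(mmol·L⁻¹)⁻²·yr⁻¹

Step 1: For overall order n, rate = k × (concentration)^n.
Step 2: Rate has units mmol·L⁻¹·yr⁻¹; concentration term has units (mmol·L⁻¹)^3.
Step 3: k = rate / (concentration)^n, so units of k = (mmol·L⁻¹)^(1-3)·yr⁻¹ = (mmol·L⁻¹)⁻²·yr⁻¹.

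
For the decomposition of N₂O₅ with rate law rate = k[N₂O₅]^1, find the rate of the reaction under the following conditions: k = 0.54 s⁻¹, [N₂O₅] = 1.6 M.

0.864 M/s

Step 1: Identify the rate law: rate = k[N₂O₅]^1
Step 2: Substitute values: rate = 0.54 × (1.6)^1
Step 3: Calculate: rate = 0.54 × 1.6 = 0.864 M/s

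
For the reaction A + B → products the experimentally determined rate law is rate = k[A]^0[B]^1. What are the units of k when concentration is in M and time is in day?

day⁻¹

Step 1: Overall order = 0 + 1 = 1.
Step 2: rate has units M·day⁻¹; [A]^0[B]^1 has units M^1.
Step 3: k = rate/([A]^0[B]^1), so units of k = M^(1-1)·day⁻¹ = day⁻¹.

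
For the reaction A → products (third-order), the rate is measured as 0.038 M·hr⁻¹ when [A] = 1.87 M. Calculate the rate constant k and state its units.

0.005811 M⁻²·hr⁻¹

Step 1: rate = k[A]^3, so k = rate / [A]^3.
Step 2: k = 0.038 / (1.87)^3 = 0.038 / 6.539.
Step 3: k = 0.005811 M⁻²·hr⁻¹.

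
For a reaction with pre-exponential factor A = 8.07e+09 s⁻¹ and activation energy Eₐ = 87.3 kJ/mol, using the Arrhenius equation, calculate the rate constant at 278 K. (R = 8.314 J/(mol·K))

3.18e-07 s⁻¹

Step 1: Use the Arrhenius equation: k = A × exp(-Eₐ/RT)
Step 2: Convert Eₐ to J/mol: 87.3 kJ/mol = 87300 J/mol
Step 3: Calculate the exponent: -Eₐ/(RT) = -87300/(8.314 × 278) = -37.77108
Step 4: k = 8.07e+09 × exp(-37.77108)
Step 5: k = 8.07e+09 × 3.94665e-17 = 3.1849e-07 s⁻¹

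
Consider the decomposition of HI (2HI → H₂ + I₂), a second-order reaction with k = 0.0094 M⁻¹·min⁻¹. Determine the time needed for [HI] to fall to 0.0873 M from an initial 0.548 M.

1024 min

Step 1: For second-order: t = (1/[HI] - 1/[HI]₀)/k
Step 2: t = (1/0.0873 - 1/0.548)/0.0094
Step 3: t = (11.45 - 1.825)/0.0094
Step 4: t = 9.63/0.0094 = 1024 min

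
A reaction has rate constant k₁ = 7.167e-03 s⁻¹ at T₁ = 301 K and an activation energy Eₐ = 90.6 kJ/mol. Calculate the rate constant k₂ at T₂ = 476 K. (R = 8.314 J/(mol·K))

4.324e+03 s⁻¹

Step 1: Use the two-temperature Arrhenius form: ln(k₂/k₁) = -Eₐ/R × (1/T₂ - 1/T₁)
Step 2: Convert Eₐ to J/mol: 90.6 kJ/mol = 90600 J/mol
Step 3: 1/T₂ - 1/T₁ = 1/476 - 1/301 = -1.221419e-03 K⁻¹
Step 4: ln(k₂/k₁) = -90600/8.314 × -1.221419e-03 = 13.31015
Step 5: k₂ = k₁ × exp(13.31015) = 7.167e-03 × 6.03288e+05 = 4.324e+03 s⁻¹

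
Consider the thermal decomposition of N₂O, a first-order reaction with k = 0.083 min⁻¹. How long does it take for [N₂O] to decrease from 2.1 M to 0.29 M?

23.85 min

Step 1: For first-order: t = ln([N₂O]₀/[N₂O])/k
Step 2: t = ln(2.1/0.29)/0.083
Step 3: t = ln(7.241)/0.083
Step 4: t = 1.98/0.083 = 23.85 min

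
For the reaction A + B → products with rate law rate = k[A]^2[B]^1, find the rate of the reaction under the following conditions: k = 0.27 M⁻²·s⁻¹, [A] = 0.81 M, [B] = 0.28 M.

0.0496 M/s

Step 1: The rate law is rate = k[A]^2[B]^1
Step 2: Substitute: rate = 0.27 × (0.81)^2 × (0.28)^1
Step 3: rate = 0.27 × 0.6561 × 0.28 = 0.0496012 M/s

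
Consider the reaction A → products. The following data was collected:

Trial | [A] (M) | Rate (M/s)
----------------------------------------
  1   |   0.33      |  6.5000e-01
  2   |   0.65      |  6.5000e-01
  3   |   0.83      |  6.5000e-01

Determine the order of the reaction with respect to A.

zeroth order (0)

Step 1: Compare trials - when concentration changes, rate stays constant.
Step 2: rate₂/rate₁ = 6.5000e-01/6.5000e-01 = 1
Step 3: [A]₂/[A]₁ = 0.65/0.33 = 1.97
Step 4: Since rate ratio ≈ (conc ratio)^0, the reaction is zeroth order.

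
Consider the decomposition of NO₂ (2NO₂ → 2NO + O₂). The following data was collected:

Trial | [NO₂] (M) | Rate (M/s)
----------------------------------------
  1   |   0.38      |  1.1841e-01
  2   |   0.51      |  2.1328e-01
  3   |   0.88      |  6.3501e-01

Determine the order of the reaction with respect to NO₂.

second order (2)

Step 1: Compare trials to find order n where rate₂/rate₁ = ([NO₂]₂/[NO₂]₁)^n
Step 2: rate₂/rate₁ = 2.1328e-01/1.1841e-01 = 1.801
Step 3: [NO₂]₂/[NO₂]₁ = 0.51/0.38 = 1.342
Step 4: n = ln(1.801)/ln(1.342) = 2.00 ≈ 2
Step 5: The reaction is second order in NO₂.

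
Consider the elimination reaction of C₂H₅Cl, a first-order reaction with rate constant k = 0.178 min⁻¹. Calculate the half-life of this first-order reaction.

3.894 min

Step 1: For a first-order reaction, t₁/₂ = ln(2)/k
Step 2: t₁/₂ = ln(2)/0.178
Step 3: t₁/₂ = 0.6931/0.178 = 3.894 min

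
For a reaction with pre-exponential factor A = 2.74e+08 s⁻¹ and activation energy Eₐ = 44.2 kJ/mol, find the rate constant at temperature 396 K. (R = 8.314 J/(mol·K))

4.05e+02 s⁻¹

Step 1: Use the Arrhenius equation: k = A × exp(-Eₐ/RT)
Step 2: Convert Eₐ to J/mol: 44.2 kJ/mol = 44200 J/mol
Step 3: Calculate the exponent: -Eₐ/(RT) = -44200/(8.314 × 396) = -13.42509
Step 4: k = 2.74e+08 × exp(-13.42509)
Step 5: k = 2.74e+08 × 1.47760e-06 = 4.0486e+02 s⁻¹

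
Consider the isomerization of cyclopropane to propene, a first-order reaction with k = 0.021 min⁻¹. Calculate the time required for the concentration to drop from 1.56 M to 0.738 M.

35.64 min

Step 1: For first-order: t = ln([cyclopropane]₀/[cyclopropane])/k
Step 2: t = ln(1.56/0.738)/0.021
Step 3: t = ln(2.114)/0.021
Step 4: t = 0.7485/0.021 = 35.64 min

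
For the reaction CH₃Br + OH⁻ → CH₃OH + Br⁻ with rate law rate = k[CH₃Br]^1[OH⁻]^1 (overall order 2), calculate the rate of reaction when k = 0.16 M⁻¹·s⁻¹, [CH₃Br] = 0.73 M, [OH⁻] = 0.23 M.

0.02686 M/s

Step 1: The rate law is rate = k[CH₃Br]^1[OH⁻]^1, overall order = 1+1 = 2
Step 2: Substitute values: rate = 0.16 × (0.73)^1 × (0.23)^1
Step 3: rate = 0.16 × 0.73 × 0.23 = 0.026864 M/s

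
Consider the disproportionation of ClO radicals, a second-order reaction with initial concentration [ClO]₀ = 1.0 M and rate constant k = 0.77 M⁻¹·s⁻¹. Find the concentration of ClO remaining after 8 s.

0.1397 M

Step 1: For a second-order reaction: 1/[ClO] = 1/[ClO]₀ + kt
Step 2: 1/[ClO] = 1/1.0 + 0.77 × 8
Step 3: 1/[ClO] = 1 + 6.16 = 7.16
Step 4: [ClO] = 1/7.16 = 0.1397 M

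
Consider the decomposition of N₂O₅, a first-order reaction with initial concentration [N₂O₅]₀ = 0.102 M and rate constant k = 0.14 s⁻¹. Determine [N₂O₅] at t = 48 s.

0.0001231 M

Step 1: For a first-order reaction: [N₂O₅] = [N₂O₅]₀ × e^(-kt)
Step 2: [N₂O₅] = 0.102 × e^(-0.14 × 48)
Step 3: [N₂O₅] = 0.102 × e^(-6.72)
Step 4: [N₂O₅] = 0.102 × 0.00120654 = 0.0001231 M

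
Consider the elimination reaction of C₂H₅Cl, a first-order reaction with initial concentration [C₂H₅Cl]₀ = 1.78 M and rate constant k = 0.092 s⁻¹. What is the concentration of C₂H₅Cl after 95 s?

0.0002849 M

Step 1: For a first-order reaction: [C₂H₅Cl] = [C₂H₅Cl]₀ × e^(-kt)
Step 2: [C₂H₅Cl] = 1.78 × e^(-0.092 × 95)
Step 3: [C₂H₅Cl] = 1.78 × e^(-8.74)
Step 4: [C₂H₅Cl] = 1.78 × 0.000160054 = 0.0002849 M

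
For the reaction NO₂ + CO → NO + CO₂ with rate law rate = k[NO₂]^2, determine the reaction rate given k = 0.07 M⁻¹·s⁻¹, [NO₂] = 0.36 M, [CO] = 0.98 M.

0.009072 M/s

Step 1: The rate law is rate = k[NO₂]^2
Step 2: Note that the rate does not depend on [CO] (zero order in CO).
Step 3: rate = 0.07 × (0.36)^2 = 0.009072 M/s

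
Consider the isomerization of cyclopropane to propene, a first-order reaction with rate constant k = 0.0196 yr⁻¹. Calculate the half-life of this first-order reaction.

35.36 yr

Step 1: For a first-order reaction, t₁/₂ = ln(2)/k
Step 2: t₁/₂ = ln(2)/0.0196
Step 3: t₁/₂ = 0.6931/0.0196 = 35.36 yr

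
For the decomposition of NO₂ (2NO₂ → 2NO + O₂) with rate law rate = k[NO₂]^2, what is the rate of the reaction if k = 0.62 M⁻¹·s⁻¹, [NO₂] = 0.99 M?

0.6077 M/s

Step 1: Identify the rate law: rate = k[NO₂]^2
Step 2: Substitute values: rate = 0.62 × (0.99)^2
Step 3: Calculate: rate = 0.62 × 0.9801 = 0.607662 M/s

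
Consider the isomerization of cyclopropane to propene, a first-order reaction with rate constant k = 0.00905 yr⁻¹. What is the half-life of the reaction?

76.59 yr

Step 1: For a first-order reaction, t₁/₂ = ln(2)/k
Step 2: t₁/₂ = ln(2)/0.00905
Step 3: t₁/₂ = 0.6931/0.00905 = 76.59 yr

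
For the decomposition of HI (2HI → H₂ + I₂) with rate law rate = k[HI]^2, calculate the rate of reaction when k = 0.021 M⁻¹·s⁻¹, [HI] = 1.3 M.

0.03549 M/s

Step 1: Identify the rate law: rate = k[HI]^2
Step 2: Substitute values: rate = 0.021 × (1.3)^2
Step 3: Calculate: rate = 0.021 × 1.69 = 0.03549 M/s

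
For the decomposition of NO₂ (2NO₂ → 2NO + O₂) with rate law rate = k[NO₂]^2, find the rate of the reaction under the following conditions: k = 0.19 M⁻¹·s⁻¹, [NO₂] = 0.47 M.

0.04197 M/s

Step 1: Identify the rate law: rate = k[NO₂]^2
Step 2: Substitute values: rate = 0.19 × (0.47)^2
Step 3: Calculate: rate = 0.19 × 0.2209 = 0.041971 M/s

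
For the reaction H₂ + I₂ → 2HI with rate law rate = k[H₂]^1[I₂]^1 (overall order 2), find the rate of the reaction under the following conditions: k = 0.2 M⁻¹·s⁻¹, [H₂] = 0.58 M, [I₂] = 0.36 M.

0.04176 M/s

Step 1: The rate law is rate = k[H₂]^1[I₂]^1, overall order = 1+1 = 2
Step 2: Substitute values: rate = 0.2 × (0.58)^1 × (0.36)^1
Step 3: rate = 0.2 × 0.58 × 0.36 = 0.04176 M/s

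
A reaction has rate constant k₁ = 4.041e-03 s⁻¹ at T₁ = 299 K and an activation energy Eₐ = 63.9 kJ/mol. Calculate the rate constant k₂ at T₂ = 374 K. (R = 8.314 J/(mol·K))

7.001e-01 s⁻¹

Step 1: Use the two-temperature Arrhenius form: ln(k₂/k₁) = -Eₐ/R × (1/T₂ - 1/T₁)
Step 2: Convert Eₐ to J/mol: 63.9 kJ/mol = 63900 J/mol
Step 3: 1/T₂ - 1/T₁ = 1/374 - 1/299 = -6.706848e-04 K⁻¹
Step 4: ln(k₂/k₁) = -63900/8.314 × -6.706848e-04 = 5.15477
Step 5: k₂ = k₁ × exp(5.15477) = 4.041e-03 × 1.73256e+02 = 7.001e-01 s⁻¹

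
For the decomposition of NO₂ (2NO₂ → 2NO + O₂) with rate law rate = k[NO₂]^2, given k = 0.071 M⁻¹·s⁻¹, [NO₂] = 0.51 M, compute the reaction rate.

0.01847 M/s

Step 1: Identify the rate law: rate = k[NO₂]^2
Step 2: Substitute values: rate = 0.071 × (0.51)^2
Step 3: Calculate: rate = 0.071 × 0.2601 = 0.0184671 M/s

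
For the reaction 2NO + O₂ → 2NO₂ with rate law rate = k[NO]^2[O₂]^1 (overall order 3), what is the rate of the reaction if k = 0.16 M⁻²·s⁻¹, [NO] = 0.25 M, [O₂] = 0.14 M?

0.0014 M/s

Step 1: The rate law is rate = k[NO]^2[O₂]^1, overall order = 2+1 = 3
Step 2: Substitute values: rate = 0.16 × (0.25)^2 × (0.14)^1
Step 3: rate = 0.16 × 0.0625 × 0.14 = 0.0014 M/s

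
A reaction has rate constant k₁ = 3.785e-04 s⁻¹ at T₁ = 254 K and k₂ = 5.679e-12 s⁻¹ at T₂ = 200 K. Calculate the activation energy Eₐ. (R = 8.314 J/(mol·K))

140.9 kJ/mol

Step 1: Use the two-temperature Arrhenius form: ln(k₂/k₁) = -Eₐ/R × (1/T₂ - 1/T₁)
Step 2: ln(k₂/k₁) = ln(5.679e-12/3.785e-04) = ln(1.5004e-08) = -18.015
Step 3: 1/T₂ - 1/T₁ = 1/200 - 1/254 = 1.062992e-03 K⁻¹
Step 4: Eₐ = -R × ln(k₂/k₁) / (1/T₂ - 1/T₁) = -8.314 × -18.015 / 1.062992e-03
Step 5: Eₐ = 1.4090e+05 J/mol = 140.9 kJ/mol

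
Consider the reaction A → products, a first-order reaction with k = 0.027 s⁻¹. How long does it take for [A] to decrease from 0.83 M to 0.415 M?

25.67 s

Step 1: For first-order: t = ln([A]₀/[A])/k
Step 2: t = ln(0.83/0.415)/0.027
Step 3: t = ln(2)/0.027
Step 4: t = 0.6931/0.027 = 25.67 s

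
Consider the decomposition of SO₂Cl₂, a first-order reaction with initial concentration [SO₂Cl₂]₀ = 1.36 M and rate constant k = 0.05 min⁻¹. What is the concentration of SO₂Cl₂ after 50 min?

0.1116 M

Step 1: For a first-order reaction: [SO₂Cl₂] = [SO₂Cl₂]₀ × e^(-kt)
Step 2: [SO₂Cl₂] = 1.36 × e^(-0.05 × 50)
Step 3: [SO₂Cl₂] = 1.36 × e^(-2.5)
Step 4: [SO₂Cl₂] = 1.36 × 0.082085 = 0.1116 M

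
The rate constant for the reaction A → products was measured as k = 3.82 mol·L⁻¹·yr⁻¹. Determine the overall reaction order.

zeroth order (0)

Step 1: The units of k for an nth-order reaction are (concentration)^(1-n)·(time)⁻¹.
Step 2: Here k has units mol·L⁻¹·yr⁻¹, so the concentration exponent is 1.
Step 3: 1 - n = 1 ⇒ n = 0. The reaction is zeroth order.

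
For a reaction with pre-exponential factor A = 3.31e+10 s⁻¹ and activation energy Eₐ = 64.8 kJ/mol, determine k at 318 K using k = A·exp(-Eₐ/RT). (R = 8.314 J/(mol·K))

7.51e-01 s⁻¹

Step 1: Use the Arrhenius equation: k = A × exp(-Eₐ/RT)
Step 2: Convert Eₐ to J/mol: 64.8 kJ/mol = 64800 J/mol
Step 3: Calculate the exponent: -Eₐ/(RT) = -64800/(8.314 × 318) = -24.50969
Step 4: k = 3.31e+10 × exp(-24.50969)
Step 5: k = 3.31e+10 × 2.26765e-11 = 7.5059e-01 s⁻¹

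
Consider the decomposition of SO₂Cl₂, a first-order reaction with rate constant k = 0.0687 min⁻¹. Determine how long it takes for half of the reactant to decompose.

10.09 min

Step 1: For a first-order reaction, t₁/₂ = ln(2)/k
Step 2: t₁/₂ = ln(2)/0.0687
Step 3: t₁/₂ = 0.6931/0.0687 = 10.09 min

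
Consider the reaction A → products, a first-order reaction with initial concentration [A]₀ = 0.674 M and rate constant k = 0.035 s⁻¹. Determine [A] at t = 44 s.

0.1445 M

Step 1: For a first-order reaction: [A] = [A]₀ × e^(-kt)
Step 2: [A] = 0.674 × e^(-0.035 × 44)
Step 3: [A] = 0.674 × e^(-1.54)
Step 4: [A] = 0.674 × 0.214381 = 0.1445 M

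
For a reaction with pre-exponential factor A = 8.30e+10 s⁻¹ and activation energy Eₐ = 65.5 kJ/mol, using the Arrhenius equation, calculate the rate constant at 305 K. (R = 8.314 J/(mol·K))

5.02e-01 s⁻¹

Step 1: Use the Arrhenius equation: k = A × exp(-Eₐ/RT)
Step 2: Convert Eₐ to J/mol: 65.5 kJ/mol = 65500 J/mol
Step 3: Calculate the exponent: -Eₐ/(RT) = -65500/(8.314 × 305) = -25.83042
Step 4: k = 8.30e+10 × exp(-25.83042)
Step 5: k = 8.30e+10 × 6.05329e-12 = 5.0242e-01 s⁻¹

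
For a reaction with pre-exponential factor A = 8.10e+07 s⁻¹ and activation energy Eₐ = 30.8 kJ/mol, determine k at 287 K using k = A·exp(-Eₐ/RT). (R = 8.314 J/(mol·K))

2.01e+02 s⁻¹

Step 1: Use the Arrhenius equation: k = A × exp(-Eₐ/RT)
Step 2: Convert Eₐ to J/mol: 30.8 kJ/mol = 30800 J/mol
Step 3: Calculate the exponent: -Eₐ/(RT) = -30800/(8.314 × 287) = -12.90800
Step 4: k = 8.10e+07 × exp(-12.90800)
Step 5: k = 8.10e+07 × 2.47815e-06 = 2.0073e+02 s⁻¹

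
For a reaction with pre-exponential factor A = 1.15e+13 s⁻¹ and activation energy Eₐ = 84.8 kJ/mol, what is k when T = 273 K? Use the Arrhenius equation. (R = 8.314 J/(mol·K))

6.84e-04 s⁻¹

Step 1: Use the Arrhenius equation: k = A × exp(-Eₐ/RT)
Step 2: Convert Eₐ to J/mol: 84.8 kJ/mol = 84800 J/mol
Step 3: Calculate the exponent: -Eₐ/(RT) = -84800/(8.314 × 273) = -37.36140
Step 4: k = 1.15e+13 × exp(-37.36140)
Step 5: k = 1.15e+13 × 5.94498e-17 = 6.8367e-04 s⁻¹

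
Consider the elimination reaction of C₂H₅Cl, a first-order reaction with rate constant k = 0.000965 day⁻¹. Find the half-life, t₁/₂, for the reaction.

718.3 day

Step 1: For a first-order reaction, t₁/₂ = ln(2)/k
Step 2: t₁/₂ = ln(2)/0.000965
Step 3: t₁/₂ = 0.6931/0.000965 = 718.3 day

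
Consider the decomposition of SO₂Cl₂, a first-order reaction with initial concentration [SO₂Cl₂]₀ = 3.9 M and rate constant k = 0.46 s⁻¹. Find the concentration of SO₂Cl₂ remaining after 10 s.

0.0392 M

Step 1: For a first-order reaction: [SO₂Cl₂] = [SO₂Cl₂]₀ × e^(-kt)
Step 2: [SO₂Cl₂] = 3.9 × e^(-0.46 × 10)
Step 3: [SO₂Cl₂] = 3.9 × e^(-4.6)
Step 4: [SO₂Cl₂] = 3.9 × 0.0100518 = 0.0392 M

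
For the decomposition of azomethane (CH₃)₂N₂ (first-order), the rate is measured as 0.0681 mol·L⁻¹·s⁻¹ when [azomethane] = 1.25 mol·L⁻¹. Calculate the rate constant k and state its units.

0.05448 s⁻¹

Step 1: rate = k[azomethane]^1, so k = rate / [azomethane]^1.
Step 2: k = 0.0681 / (1.25)^1 = 0.0681 / 1.25.
Step 3: k = 0.05448 s⁻¹.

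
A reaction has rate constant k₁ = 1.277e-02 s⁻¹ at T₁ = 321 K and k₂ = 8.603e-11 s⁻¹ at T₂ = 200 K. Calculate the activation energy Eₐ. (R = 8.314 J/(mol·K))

83.0 kJ/mol

Step 1: Use the two-temperature Arrhenius form: ln(k₂/k₁) = -Eₐ/R × (1/T₂ - 1/T₁)
Step 2: ln(k₂/k₁) = ln(8.603e-11/1.277e-02) = ln(6.73688e-09) = -18.8157
Step 3: 1/T₂ - 1/T₁ = 1/200 - 1/321 = 1.884735e-03 K⁻¹
Step 4: Eₐ = -R × ln(k₂/k₁) / (1/T₂ - 1/T₁) = -8.314 × -18.8157 / 1.884735e-03
Step 5: Eₐ = 8.3000e+04 J/mol = 83.0 kJ/mol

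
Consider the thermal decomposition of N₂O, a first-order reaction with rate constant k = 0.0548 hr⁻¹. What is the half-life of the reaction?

12.65 hr

Step 1: For a first-order reaction, t₁/₂ = ln(2)/k
Step 2: t₁/₂ = ln(2)/0.0548
Step 3: t₁/₂ = 0.6931/0.0548 = 12.65 hr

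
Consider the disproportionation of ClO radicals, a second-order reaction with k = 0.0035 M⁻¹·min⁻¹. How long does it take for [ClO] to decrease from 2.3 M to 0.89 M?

196.8 min

Step 1: For second-order: t = (1/[ClO] - 1/[ClO]₀)/k
Step 2: t = (1/0.89 - 1/2.3)/0.0035
Step 3: t = (1.124 - 0.4348)/0.0035
Step 4: t = 0.6888/0.0035 = 196.8 min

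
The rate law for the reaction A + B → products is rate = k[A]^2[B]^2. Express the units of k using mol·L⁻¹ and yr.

(mol·L⁻¹)⁻³·yr⁻¹

Step 1: Overall order = 2 + 2 = 4.
Step 2: rate has units mol·L⁻¹·yr⁻¹; [A]^2[B]^2 has units (mol·L⁻¹)^4.
Step 3: k = rate/([A]^2[B]^2), so units of k = (mol·L⁻¹)^(1-4)·yr⁻¹ = (mol·L⁻¹)⁻³·yr⁻¹.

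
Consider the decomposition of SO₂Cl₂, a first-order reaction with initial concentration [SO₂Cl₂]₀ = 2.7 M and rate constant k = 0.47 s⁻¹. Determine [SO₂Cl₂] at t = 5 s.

0.2575 M

Step 1: For a first-order reaction: [SO₂Cl₂] = [SO₂Cl₂]₀ × e^(-kt)
Step 2: [SO₂Cl₂] = 2.7 × e^(-0.47 × 5)
Step 3: [SO₂Cl₂] = 2.7 × e^(-2.35)
Step 4: [SO₂Cl₂] = 2.7 × 0.0953692 = 0.2575 M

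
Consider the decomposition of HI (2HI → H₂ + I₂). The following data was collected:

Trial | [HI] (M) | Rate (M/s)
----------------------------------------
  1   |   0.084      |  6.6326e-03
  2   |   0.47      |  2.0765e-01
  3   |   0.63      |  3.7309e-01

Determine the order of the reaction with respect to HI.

second order (2)

Step 1: Compare trials to find order n where rate₂/rate₁ = ([HI]₂/[HI]₁)^n
Step 2: rate₂/rate₁ = 2.0765e-01/6.6326e-03 = 31.31
Step 3: [HI]₂/[HI]₁ = 0.47/0.084 = 5.595
Step 4: n = ln(31.31)/ln(5.595) = 2.00 ≈ 2
Step 5: The reaction is second order in HI.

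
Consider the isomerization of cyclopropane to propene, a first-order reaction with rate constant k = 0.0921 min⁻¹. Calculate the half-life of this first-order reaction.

7.526 min

Step 1: For a first-order reaction, t₁/₂ = ln(2)/k
Step 2: t₁/₂ = ln(2)/0.0921
Step 3: t₁/₂ = 0.6931/0.0921 = 7.526 min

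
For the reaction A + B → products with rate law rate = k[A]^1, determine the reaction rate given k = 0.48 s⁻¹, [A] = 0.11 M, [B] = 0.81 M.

0.0528 M/s

Step 1: The rate law is rate = k[A]^1
Step 2: Note that the rate does not depend on [B] (zero order in B).
Step 3: rate = 0.48 × (0.11)^1 = 0.0528 M/s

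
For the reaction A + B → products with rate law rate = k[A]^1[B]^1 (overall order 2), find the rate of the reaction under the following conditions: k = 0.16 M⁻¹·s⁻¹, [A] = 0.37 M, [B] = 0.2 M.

0.01184 M/s

Step 1: The rate law is rate = k[A]^1[B]^1, overall order = 1+1 = 2
Step 2: Substitute values: rate = 0.16 × (0.37)^1 × (0.2)^1
Step 3: rate = 0.16 × 0.37 × 0.2 = 0.01184 M/s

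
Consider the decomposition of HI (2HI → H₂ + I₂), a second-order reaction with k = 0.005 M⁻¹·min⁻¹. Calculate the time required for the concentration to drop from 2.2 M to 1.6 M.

34.09 min

Step 1: For second-order: t = (1/[HI] - 1/[HI]₀)/k
Step 2: t = (1/1.6 - 1/2.2)/0.005
Step 3: t = (0.625 - 0.4545)/0.005
Step 4: t = 0.1705/0.005 = 34.09 min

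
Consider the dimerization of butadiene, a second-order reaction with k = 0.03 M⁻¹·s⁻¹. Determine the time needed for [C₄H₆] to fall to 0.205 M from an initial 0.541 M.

101 s

Step 1: For second-order: t = (1/[C₄H₆] - 1/[C₄H₆]₀)/k
Step 2: t = (1/0.205 - 1/0.541)/0.03
Step 3: t = (4.878 - 1.848)/0.03
Step 4: t = 3.03/0.03 = 101 s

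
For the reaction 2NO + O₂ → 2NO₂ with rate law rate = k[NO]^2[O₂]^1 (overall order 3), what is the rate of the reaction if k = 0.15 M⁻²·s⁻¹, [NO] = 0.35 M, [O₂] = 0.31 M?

0.005696 M/s

Step 1: The rate law is rate = k[NO]^2[O₂]^1, overall order = 2+1 = 3
Step 2: Substitute values: rate = 0.15 × (0.35)^2 × (0.31)^1
Step 3: rate = 0.15 × 0.1225 × 0.31 = 0.00569625 M/s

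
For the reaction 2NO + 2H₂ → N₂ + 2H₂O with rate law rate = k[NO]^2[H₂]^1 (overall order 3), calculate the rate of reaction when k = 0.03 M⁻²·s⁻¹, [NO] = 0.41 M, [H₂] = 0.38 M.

0.001916 M/s

Step 1: The rate law is rate = k[NO]^2[H₂]^1, overall order = 2+1 = 3
Step 2: Substitute values: rate = 0.03 × (0.41)^2 × (0.38)^1
Step 3: rate = 0.03 × 0.1681 × 0.38 = 0.00191634 M/s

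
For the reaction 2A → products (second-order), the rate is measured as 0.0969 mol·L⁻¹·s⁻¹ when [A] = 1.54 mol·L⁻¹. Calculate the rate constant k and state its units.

0.04086 (mol·L⁻¹)⁻¹·s⁻¹

Step 1: rate = k[A]^2, so k = rate / [A]^2.
Step 2: k = 0.0969 / (1.54)^2 = 0.0969 / 2.372.
Step 3: k = 0.04086 (mol·L⁻¹)⁻¹·s⁻¹.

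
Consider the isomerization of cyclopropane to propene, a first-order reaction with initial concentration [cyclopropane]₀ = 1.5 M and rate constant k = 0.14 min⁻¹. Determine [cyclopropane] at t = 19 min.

0.1049 M

Step 1: For a first-order reaction: [cyclopropane] = [cyclopropane]₀ × e^(-kt)
Step 2: [cyclopropane] = 1.5 × e^(-0.14 × 19)
Step 3: [cyclopropane] = 1.5 × e^(-2.66)
Step 4: [cyclopropane] = 1.5 × 0.0699482 = 0.1049 M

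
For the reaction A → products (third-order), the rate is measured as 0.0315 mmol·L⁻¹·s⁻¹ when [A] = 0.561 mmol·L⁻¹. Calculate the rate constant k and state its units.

0.1784 (mmol·L⁻¹)⁻²·s⁻¹

Step 1: rate = k[A]^3, so k = rate / [A]^3.
Step 2: k = 0.0315 / (0.561)^3 = 0.0315 / 0.1766.
Step 3: k = 0.1784 (mmol·L⁻¹)⁻²·s⁻¹.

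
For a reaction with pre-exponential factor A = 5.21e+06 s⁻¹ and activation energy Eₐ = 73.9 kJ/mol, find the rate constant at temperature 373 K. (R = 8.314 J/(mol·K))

2.33e-04 s⁻¹

Step 1: Use the Arrhenius equation: k = A × exp(-Eₐ/RT)
Step 2: Convert Eₐ to J/mol: 73.9 kJ/mol = 73900 J/mol
Step 3: Calculate the exponent: -Eₐ/(RT) = -73900/(8.314 × 373) = -23.83008
Step 4: k = 5.21e+06 × exp(-23.83008)
Step 5: k = 5.21e+06 × 4.47433e-11 = 2.3311e-04 s⁻¹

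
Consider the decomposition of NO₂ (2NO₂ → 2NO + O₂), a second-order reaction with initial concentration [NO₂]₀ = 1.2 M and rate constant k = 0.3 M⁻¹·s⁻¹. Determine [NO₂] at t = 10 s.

0.2609 M

Step 1: For a second-order reaction: 1/[NO₂] = 1/[NO₂]₀ + kt
Step 2: 1/[NO₂] = 1/1.2 + 0.3 × 10
Step 3: 1/[NO₂] = 0.8333 + 3 = 3.833
Step 4: [NO₂] = 1/3.833 = 0.2609 M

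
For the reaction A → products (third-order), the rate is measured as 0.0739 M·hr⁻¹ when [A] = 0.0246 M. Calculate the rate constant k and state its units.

4964 M⁻²·hr⁻¹

Step 1: rate = k[A]^3, so k = rate / [A]^3.
Step 2: k = 0.0739 / (0.0246)^3 = 0.0739 / 1.489e-05.
Step 3: k = 4964 M⁻²·hr⁻¹.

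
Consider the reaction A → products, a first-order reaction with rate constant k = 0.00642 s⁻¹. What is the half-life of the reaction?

108 s

Step 1: For a first-order reaction, t₁/₂ = ln(2)/k
Step 2: t₁/₂ = ln(2)/0.00642
Step 3: t₁/₂ = 0.6931/0.00642 = 108 s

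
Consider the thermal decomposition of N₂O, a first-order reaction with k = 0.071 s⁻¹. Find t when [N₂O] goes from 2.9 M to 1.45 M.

9.763 s

Step 1: For first-order: t = ln([N₂O]₀/[N₂O])/k
Step 2: t = ln(2.9/1.45)/0.071
Step 3: t = ln(2)/0.071
Step 4: t = 0.6931/0.071 = 9.763 s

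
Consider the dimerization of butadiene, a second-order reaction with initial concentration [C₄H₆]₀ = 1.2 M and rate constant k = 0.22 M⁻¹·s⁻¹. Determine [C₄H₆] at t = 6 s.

0.4644 M

Step 1: For a second-order reaction: 1/[C₄H₆] = 1/[C₄H₆]₀ + kt
Step 2: 1/[C₄H₆] = 1/1.2 + 0.22 × 6
Step 3: 1/[C₄H₆] = 0.8333 + 1.32 = 2.153
Step 4: [C₄H₆] = 1/2.153 = 0.4644 M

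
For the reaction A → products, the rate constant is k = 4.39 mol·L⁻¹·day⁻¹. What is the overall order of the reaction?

zeroth order (0)

Step 1: The units of k for an nth-order reaction are (concentration)^(1-n)·(time)⁻¹.
Step 2: Here k has units mol·L⁻¹·day⁻¹, so the concentration exponent is 1.
Step 3: 1 - n = 1 ⇒ n = 0. The reaction is zeroth order.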